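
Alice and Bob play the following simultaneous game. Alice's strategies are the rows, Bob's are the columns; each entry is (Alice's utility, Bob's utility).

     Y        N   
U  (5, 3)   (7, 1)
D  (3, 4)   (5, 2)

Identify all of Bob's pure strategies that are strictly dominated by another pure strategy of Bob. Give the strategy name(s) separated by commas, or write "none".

N

Y is not dominated — it holds its own against N at U (3>1).
Y strictly dominates N — U: 3>1, D: 4>2.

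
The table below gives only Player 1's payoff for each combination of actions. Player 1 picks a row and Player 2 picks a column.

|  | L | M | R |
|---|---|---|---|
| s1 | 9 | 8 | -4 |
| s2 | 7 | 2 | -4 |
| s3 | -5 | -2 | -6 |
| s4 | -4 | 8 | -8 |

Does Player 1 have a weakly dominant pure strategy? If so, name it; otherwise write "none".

s1

s1 vs s2: L: 9>7, M: 8>2, R: -4=-4.
s1 vs s3: L: 9>-5, M: 8>-2, R: -4>-6.
s1 vs s4: L: 9>-4, M: 8=8, R: -4>-8.
s1 is at least as good as every other strategy against every opponent action, so it is weakly dominant.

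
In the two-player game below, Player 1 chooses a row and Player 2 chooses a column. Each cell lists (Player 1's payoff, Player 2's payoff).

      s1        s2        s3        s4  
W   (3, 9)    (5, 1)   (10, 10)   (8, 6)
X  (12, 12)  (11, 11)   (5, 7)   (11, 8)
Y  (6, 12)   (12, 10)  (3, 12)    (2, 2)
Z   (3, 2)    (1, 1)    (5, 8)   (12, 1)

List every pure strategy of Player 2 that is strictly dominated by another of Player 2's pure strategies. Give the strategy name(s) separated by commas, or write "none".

s1: no other strategy beats it everywhere (s2 at W (9>1); s3 at X (12>7); s4 at W (9>6)).
s1 strictly dominates s2 — W: 9>1, X: 12>11, Y: 12>10, Z: 2>1.
s3 is not dominated — it holds its own against s1 at W (10>9); s2 at W (10>1); s4 at W (10>6).
s4: dominated, since s1 does at least as well everywhere (W: 9>6, X: 12>8, Y: 12>2, Z: 2>1).

s2, s4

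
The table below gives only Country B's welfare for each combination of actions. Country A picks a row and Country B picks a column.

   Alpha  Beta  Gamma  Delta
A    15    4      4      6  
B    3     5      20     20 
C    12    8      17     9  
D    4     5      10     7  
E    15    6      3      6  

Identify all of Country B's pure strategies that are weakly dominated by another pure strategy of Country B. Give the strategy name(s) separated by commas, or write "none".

Beta

Nothing dominates Alpha: Beta at A (15>4); Gamma at A (15>4); Delta at A (15>6).
Beta: dominated, since Delta does at least as well everywhere (A: 6>4, B: 20>5, C: 9>8, D: 7>5, E: 6=6).
Gamma: no other strategy beats it everywhere (Alpha at B (20>3); Beta at B (20>5); Delta at C (17>9)).
Delta is not dominated — it holds its own against Alpha at B (20>3); Beta at A (6>4); Gamma at A (6>4).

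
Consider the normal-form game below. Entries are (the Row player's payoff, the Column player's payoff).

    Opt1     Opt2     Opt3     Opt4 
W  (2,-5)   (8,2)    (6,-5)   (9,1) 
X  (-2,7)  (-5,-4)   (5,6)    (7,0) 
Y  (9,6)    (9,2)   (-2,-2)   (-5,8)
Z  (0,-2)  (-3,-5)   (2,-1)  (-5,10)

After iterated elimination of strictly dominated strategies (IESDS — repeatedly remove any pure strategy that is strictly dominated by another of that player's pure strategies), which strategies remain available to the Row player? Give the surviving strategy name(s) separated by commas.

W, Y

For the Row player, W strictly dominates X on the remaining columns (Opt1: 2>-2, Opt2: 8>-5, Opt3: 6>5, Opt4: 9>7); eliminate X.
For the Row player, W strictly dominates Z on the remaining columns (Opt1: 2>0, Opt2: 8>-3, Opt3: 6>2, Opt4: 9>-5); eliminate Z.
Column Opt1 is eliminated: Opt4 beats it against every remaining row (W: 1>-5, Y: 8>6).
The Column player's strategy Opt3 is strictly dominated by Opt2 (W: 2>-5, Y: 2>-2) and is removed.
Among the remaining strategies, none is strictly dominated by another pure strategy of the same player, so the elimination stops.
Surviving strategies — the Row player: {W, Y}; the Column player: {Opt2, Opt4}.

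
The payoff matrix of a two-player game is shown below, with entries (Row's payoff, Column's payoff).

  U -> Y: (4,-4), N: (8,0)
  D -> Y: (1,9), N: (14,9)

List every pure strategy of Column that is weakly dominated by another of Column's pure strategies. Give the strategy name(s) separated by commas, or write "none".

Y

N weakly dominates Y — U: 0>-4, D: 9=9.
N is not dominated — it holds its own against Y at U (0>-4).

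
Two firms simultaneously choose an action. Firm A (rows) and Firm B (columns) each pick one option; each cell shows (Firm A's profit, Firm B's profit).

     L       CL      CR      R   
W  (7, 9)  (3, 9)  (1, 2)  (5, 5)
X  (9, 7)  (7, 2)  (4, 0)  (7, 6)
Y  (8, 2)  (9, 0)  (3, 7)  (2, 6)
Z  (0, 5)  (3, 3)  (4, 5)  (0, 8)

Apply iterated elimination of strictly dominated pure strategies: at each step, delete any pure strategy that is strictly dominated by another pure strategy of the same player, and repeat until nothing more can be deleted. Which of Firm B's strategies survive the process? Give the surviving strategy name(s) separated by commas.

L

Row W is eliminated: X beats it against every remaining column (L: 9>7, CL: 7>3, CR: 4>1, R: 7>5).
For Firm B, L strictly dominates CL on the remaining rows (X: 7>2, Y: 2>0, Z: 5>3); eliminate CL.
For Firm A, X strictly dominates Y on the remaining columns (L: 9>8, CR: 4>3, R: 7>2); eliminate Y.
Firm B's strategy CR is strictly dominated by R (X: 6>0, Z: 8>5) and is removed.
Firm A's strategy Z is strictly dominated by X (L: 9>0, R: 7>0) and is removed.
Column R is eliminated: L beats it against every remaining row (X: 7>6).
Among the remaining strategies, none is strictly dominated by another pure strategy of the same player, so the elimination stops.
Surviving strategies — Firm A: {X}; Firm B: {L}.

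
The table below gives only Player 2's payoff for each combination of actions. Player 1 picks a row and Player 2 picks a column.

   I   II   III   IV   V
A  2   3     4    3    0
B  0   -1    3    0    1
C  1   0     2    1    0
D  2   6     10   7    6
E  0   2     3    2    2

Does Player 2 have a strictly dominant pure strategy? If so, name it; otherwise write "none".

III

III vs I: A: 4>2, B: 3>0, C: 2>1, D: 10>2, E: 3>0.
III vs II: A: 4>3, B: 3>-1, C: 2>0, D: 10>6, E: 3>2.
III vs IV: A: 4>3, B: 3>0, C: 2>1, D: 10>7, E: 3>2.
III vs V: A: 4>0, B: 3>1, C: 2>0, D: 10>6, E: 3>2.
III strictly beats every other strategy against every opponent action, so it is strictly dominant.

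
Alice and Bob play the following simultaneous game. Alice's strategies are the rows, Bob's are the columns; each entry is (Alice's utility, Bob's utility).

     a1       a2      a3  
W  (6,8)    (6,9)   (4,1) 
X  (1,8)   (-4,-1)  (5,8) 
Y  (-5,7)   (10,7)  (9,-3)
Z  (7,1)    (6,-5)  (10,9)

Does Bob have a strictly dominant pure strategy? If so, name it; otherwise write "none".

a1 fails to dominate a2 at W (8<9).
a2 fails to dominate a1 at X (-1<8).
a3 fails to dominate a1 at W (1<8).
No single strategy dominates all the others.

none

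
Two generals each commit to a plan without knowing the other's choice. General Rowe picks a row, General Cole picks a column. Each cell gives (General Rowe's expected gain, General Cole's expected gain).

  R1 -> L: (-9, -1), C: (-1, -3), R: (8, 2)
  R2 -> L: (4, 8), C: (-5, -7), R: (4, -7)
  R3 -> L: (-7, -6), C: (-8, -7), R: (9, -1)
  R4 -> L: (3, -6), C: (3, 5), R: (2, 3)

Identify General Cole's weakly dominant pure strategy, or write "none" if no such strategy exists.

L fails to dominate C at R4 (-6<5).
C fails to dominate L at R1 (-3<-1).
R fails to dominate L at R2 (-7<8).
No single strategy dominates all the others.

none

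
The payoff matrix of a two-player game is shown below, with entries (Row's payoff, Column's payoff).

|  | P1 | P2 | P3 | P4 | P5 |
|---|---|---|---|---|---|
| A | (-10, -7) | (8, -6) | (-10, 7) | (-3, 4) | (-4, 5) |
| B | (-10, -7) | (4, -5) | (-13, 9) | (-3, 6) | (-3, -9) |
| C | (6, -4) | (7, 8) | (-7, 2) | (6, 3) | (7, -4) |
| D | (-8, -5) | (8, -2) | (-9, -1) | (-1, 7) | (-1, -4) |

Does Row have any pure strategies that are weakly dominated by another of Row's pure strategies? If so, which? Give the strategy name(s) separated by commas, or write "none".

A: dominated, since D does at least as well everywhere (P1: -8>-10, P2: 8=8, P3: -9>-10, P4: -1>-3, P5: -1>-4).
C weakly dominates B — P1: 6>-10, P2: 7>4, P3: -7>-13, P4: 6>-3, P5: 7>-3.
Nothing dominates C: A at P1 (6>-10); B at P1 (6>-10); D at P1 (6>-8).
D: no other strategy beats it everywhere (A at P1 (-8>-10); B at P1 (-8>-10); C at P2 (8>7)).

A, B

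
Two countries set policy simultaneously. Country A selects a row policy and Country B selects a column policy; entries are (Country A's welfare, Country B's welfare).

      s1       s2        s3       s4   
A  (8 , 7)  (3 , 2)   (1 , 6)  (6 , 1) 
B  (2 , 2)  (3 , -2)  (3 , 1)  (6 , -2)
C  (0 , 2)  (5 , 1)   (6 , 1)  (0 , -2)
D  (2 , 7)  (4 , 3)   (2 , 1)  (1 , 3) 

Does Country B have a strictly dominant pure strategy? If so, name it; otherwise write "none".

s1 vs s2: A: 7>2, B: 2>-2, C: 2>1, D: 7>3.
s1 vs s3: A: 7>6, B: 2>1, C: 2>1, D: 7>1.
s1 vs s4: A: 7>1, B: 2>-2, C: 2>-2, D: 7>3.
s1 strictly beats every other strategy against every opponent action, so it is strictly dominant.

s1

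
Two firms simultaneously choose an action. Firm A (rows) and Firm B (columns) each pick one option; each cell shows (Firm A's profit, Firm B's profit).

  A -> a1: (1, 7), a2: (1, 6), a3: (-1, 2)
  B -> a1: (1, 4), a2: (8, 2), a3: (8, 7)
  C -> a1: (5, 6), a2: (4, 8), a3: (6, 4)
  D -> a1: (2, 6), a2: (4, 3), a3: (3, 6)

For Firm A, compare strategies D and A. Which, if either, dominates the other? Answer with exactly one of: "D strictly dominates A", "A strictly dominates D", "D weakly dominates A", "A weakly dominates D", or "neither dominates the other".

Compare D to A across every action of Firm B: a1: 2>1, a2: 4>1, a3: 3>-1.
Every comparison favours D, so D strictly dominates A.

D strictly dominates A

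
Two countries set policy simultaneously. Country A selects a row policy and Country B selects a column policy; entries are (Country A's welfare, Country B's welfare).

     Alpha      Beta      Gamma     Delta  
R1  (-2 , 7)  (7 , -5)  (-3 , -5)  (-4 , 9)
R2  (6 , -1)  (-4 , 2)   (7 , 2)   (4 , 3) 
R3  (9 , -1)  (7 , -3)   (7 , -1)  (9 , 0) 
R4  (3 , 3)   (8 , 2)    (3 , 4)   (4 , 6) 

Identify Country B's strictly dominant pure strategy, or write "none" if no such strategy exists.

Delta vs Alpha: R1: 9>7, R2: 3>-1, R3: 0>-1, R4: 6>3.
Delta vs Beta: R1: 9>-5, R2: 3>2, R3: 0>-3, R4: 6>2.
Delta vs Gamma: R1: 9>-5, R2: 3>2, R3: 0>-1, R4: 6>4.
Delta strictly beats every other strategy against every opponent action, so it is strictly dominant.

Delta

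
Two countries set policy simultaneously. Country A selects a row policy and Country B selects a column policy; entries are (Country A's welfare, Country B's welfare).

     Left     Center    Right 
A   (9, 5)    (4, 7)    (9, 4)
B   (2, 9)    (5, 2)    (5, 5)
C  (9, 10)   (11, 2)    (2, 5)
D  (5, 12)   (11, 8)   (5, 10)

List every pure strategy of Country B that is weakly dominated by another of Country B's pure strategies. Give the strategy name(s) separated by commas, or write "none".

Nothing dominates Left: Center at B (9>2); Right at A (5>4).
Nothing dominates Center: Left at A (7>5); Right at A (7>4).
Right is weakly dominated by Left (A: 5>4, B: 9>5, C: 10>5, D: 12>10).

Right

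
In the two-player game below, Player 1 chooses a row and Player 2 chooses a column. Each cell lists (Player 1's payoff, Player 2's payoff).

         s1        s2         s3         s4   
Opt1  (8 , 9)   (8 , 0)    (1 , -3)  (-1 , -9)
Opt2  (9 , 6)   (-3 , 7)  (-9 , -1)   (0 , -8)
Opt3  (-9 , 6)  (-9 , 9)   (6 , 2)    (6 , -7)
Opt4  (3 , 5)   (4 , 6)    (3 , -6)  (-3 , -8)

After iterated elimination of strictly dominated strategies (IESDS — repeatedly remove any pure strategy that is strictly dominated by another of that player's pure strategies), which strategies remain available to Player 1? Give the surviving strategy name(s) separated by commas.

For Player 2, s1 strictly dominates s3 on the remaining rows (Opt1: 9>-3, Opt2: 6>-1, Opt3: 6>2, Opt4: 5>-6); eliminate s3.
Row Opt4 is eliminated: Opt1 beats it against every remaining column (s1: 8>3, s2: 8>4, s4: -1>-3).
Column s4 is eliminated: s1 beats it against every remaining row (Opt1: 9>-9, Opt2: 6>-8, Opt3: 6>-7).
Player 1's strategy Opt3 is strictly dominated by Opt1 (s1: 8>-9, s2: 8>-9) and is removed.
Among the remaining strategies, none is strictly dominated by another pure strategy of the same player, so the elimination stops.
Surviving strategies — Player 1: {Opt1, Opt2}; Player 2: {s1, s2}.

Opt1, Opt2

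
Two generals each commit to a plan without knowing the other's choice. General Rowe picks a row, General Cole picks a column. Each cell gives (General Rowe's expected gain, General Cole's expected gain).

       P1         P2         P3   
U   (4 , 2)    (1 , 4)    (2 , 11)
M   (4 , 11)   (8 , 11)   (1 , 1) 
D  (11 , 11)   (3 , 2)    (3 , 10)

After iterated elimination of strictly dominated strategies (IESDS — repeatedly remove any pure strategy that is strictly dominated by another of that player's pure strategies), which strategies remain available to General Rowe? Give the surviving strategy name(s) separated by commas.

M, D

For General Rowe, D strictly dominates U on the remaining columns (P1: 11>4, P2: 3>1, P3: 3>2); eliminate U.
For General Cole, P1 strictly dominates P3 on the remaining rows (M: 11>1, D: 11>10); eliminate P3.
Among the remaining strategies, none is strictly dominated by another pure strategy of the same player, so the elimination stops.
Surviving strategies — General Rowe: {M, D}; General Cole: {P1, P2}.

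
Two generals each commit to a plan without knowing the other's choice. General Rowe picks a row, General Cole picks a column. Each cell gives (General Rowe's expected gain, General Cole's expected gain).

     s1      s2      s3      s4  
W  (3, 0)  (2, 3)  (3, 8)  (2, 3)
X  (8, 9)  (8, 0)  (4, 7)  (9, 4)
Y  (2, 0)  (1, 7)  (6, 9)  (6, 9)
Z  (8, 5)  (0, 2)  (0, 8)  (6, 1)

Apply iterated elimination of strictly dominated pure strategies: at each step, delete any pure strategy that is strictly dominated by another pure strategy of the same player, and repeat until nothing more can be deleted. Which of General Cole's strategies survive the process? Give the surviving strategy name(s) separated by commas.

s1, s3, s4

Row W is eliminated: X beats it against every remaining column (s1: 8>3, s2: 8>2, s3: 4>3, s4: 9>2).
General Cole's strategy s2 is strictly dominated by s3 (X: 7>0, Y: 9>7, Z: 8>2) and is removed.
Among the remaining strategies, none is strictly dominated by another pure strategy of the same player, so the elimination stops.
Surviving strategies — General Rowe: {X, Y, Z}; General Cole: {s1, s3, s4}.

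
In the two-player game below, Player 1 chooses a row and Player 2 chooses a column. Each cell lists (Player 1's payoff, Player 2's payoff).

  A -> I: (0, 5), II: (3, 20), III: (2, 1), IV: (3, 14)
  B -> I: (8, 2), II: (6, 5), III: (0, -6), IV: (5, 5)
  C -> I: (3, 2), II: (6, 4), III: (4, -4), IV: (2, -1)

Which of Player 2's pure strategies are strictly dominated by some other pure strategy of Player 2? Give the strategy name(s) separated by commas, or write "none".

I: dominated, since II does at least as well everywhere (A: 20>5, B: 5>2, C: 4>2).
Nothing dominates II: I at A (20>5); III at A (20>1); IV at A (20>14).
III is strictly dominated by I (A: 5>1, B: 2>-6, C: 2>-4).
Nothing dominates IV: I at A (14>5); II at B (5=5); III at A (14>1).

I, III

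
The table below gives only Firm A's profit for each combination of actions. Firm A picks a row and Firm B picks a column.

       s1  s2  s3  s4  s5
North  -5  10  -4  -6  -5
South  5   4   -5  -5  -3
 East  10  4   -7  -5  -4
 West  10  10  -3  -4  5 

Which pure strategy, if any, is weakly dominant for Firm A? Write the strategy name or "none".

West vs North: s1: 10>-5, s2: 10=10, s3: -3>-4, s4: -4>-6, s5: 5>-5.
West vs South: s1: 10>5, s2: 10>4, s3: -3>-5, s4: -4>-5, s5: 5>-3.
West vs East: s1: 10=10, s2: 10>4, s3: -3>-7, s4: -4>-5, s5: 5>-4.
West is at least as good as every other strategy against every opponent action, so it is weakly dominant.

West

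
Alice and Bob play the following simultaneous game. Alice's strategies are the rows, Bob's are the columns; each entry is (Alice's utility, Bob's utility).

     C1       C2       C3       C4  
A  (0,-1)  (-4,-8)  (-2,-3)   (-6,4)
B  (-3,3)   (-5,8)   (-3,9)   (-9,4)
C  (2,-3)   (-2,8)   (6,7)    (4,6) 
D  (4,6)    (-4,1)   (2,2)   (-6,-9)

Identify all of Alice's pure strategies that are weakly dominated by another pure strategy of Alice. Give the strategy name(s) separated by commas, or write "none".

A, B

A is weakly dominated by C (C1: 2>0, C2: -2>-4, C3: 6>-2, C4: 4>-6).
B is weakly dominated by A (C1: 0>-3, C2: -4>-5, C3: -2>-3, C4: -6>-9).
Nothing dominates C: A at C1 (2>0); B at C1 (2>-3); D at C2 (-2>-4).
D: no other strategy beats it everywhere (A at C1 (4>0); B at C1 (4>-3); C at C1 (4>2)).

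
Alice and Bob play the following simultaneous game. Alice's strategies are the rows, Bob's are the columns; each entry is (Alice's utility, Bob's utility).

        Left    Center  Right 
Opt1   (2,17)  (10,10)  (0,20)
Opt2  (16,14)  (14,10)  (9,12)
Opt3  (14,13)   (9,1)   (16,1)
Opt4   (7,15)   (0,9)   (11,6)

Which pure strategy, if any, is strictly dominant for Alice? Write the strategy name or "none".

none

Opt1 fails to dominate Opt2 at Left (2<16).
Opt2 fails to dominate Opt3 at Right (9<16).
Opt3 fails to dominate Opt1 at Center (9<10).
Opt4 fails to dominate Opt1 at Center (0<10).
No single strategy dominates all the others.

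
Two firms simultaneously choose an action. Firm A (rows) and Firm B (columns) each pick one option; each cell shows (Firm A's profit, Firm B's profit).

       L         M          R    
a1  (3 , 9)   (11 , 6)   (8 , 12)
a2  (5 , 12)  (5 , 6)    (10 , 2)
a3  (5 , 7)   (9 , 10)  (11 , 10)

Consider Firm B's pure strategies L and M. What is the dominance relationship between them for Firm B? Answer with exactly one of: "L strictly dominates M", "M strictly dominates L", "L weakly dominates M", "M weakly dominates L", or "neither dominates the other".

L's payoffs vs M's, by Firm A's action — a1: 9>6, a2: 12>6, a3: 7<10.
L does better at a1, a2 but worse at a3; neither strategy dominates the other.

neither dominates the other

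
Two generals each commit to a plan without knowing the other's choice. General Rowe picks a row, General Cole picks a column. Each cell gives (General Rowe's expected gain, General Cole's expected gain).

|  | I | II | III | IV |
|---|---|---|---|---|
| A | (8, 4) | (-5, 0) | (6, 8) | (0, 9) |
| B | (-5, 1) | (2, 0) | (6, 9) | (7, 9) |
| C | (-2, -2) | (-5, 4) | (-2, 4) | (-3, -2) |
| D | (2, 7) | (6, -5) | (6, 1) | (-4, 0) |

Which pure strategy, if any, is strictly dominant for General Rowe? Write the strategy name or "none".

none

A fails to dominate B at II (-5<2).
B fails to dominate A at I (-5<8).
C fails to dominate A at I (-2<8).
D fails to dominate A at I (2<8).
No single strategy dominates all the others.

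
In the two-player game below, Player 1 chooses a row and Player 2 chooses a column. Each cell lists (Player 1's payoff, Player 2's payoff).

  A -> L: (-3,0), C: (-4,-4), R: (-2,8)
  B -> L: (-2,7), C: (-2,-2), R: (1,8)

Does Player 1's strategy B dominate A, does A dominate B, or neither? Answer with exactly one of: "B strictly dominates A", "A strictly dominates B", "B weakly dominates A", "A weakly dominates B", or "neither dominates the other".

B's payoffs vs A's, by Player 2's action — L: -2>-3, C: -2>-4, R: 1>-2.
B gives a strictly higher payoff against each choice by Player 2, so B strictly dominates A.

B strictly dominates A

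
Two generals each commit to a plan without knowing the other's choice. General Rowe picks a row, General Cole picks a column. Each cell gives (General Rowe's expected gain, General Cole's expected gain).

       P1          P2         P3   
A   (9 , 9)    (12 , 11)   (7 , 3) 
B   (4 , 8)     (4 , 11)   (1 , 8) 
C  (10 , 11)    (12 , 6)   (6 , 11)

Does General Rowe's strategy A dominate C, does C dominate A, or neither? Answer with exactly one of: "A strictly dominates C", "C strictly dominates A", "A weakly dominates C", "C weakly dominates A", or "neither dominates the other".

neither dominates the other

A's payoffs vs C's, by General Cole's action — P1: 9<10, P2: 12=12, P3: 7>6.
A does better at P3 but worse at P1; neither strategy dominates the other.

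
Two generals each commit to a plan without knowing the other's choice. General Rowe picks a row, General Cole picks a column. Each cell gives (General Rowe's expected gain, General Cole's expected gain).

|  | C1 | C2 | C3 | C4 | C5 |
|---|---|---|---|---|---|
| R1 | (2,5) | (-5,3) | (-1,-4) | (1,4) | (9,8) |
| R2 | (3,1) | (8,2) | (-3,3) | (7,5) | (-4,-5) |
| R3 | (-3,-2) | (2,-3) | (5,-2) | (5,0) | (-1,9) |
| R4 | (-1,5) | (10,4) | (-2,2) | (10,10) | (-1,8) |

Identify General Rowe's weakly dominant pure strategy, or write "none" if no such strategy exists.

none

R1 fails to dominate R2 at C1 (2<3).
R2 fails to dominate R1 at C3 (-3<-1).
R3 fails to dominate R1 at C1 (-3<2).
R4 fails to dominate R1 at C1 (-1<2).
No single strategy dominates all the others.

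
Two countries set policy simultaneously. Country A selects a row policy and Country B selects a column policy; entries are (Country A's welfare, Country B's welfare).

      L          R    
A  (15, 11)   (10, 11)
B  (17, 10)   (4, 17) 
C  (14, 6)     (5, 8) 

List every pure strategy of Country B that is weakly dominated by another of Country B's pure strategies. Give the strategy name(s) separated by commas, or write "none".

L

L: dominated, since R does at least as well everywhere (A: 11=11, B: 17>10, C: 8>6).
R is not dominated — it holds its own against L at B (17>10).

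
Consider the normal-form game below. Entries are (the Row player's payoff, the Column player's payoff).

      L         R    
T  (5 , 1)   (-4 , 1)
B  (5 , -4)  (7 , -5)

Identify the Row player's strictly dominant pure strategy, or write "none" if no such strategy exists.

T fails to dominate B at L (5=5).
B fails to dominate T at L (5=5).
No single strategy dominates all the others.

none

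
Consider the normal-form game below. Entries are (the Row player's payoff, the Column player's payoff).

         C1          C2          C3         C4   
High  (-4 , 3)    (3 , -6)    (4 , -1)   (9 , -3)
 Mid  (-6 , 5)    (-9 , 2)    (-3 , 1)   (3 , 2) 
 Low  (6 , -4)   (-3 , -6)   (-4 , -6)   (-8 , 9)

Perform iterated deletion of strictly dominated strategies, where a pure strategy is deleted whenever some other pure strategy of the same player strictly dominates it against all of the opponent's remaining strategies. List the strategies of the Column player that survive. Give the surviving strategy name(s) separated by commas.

C1, C4

The Row player's strategy Mid is strictly dominated by High (C1: -4>-6, C2: 3>-9, C3: 4>-3, C4: 9>3) and is removed.
Column C2 is eliminated: C1 beats it against every remaining row (High: 3>-6, Low: -4>-6).
The Column player's strategy C3 is strictly dominated by C1 (High: 3>-1, Low: -4>-6) and is removed.
Among the remaining strategies, none is strictly dominated by another pure strategy of the same player, so the elimination stops.
Surviving strategies — the Row player: {High, Low}; the Column player: {C1, C4}.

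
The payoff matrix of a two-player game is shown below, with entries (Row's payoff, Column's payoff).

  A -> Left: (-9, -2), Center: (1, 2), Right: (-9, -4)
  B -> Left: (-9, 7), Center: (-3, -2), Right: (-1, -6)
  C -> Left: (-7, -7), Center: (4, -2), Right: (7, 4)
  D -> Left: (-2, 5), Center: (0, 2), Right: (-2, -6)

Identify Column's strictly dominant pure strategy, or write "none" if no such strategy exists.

none

Left fails to dominate Center at A (-2<2).
Center fails to dominate Left at B (-2<7).
Right fails to dominate Left at A (-4<-2).
No single strategy dominates all the others.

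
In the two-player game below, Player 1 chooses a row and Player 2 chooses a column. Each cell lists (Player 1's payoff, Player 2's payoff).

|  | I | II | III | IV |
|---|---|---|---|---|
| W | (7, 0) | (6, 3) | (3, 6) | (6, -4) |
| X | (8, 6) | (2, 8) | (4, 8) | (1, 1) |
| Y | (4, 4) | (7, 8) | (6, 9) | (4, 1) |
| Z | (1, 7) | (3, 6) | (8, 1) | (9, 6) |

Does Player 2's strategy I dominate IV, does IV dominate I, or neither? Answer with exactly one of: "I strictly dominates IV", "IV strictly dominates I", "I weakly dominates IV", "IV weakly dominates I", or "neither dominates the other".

I strictly dominates IV

I's payoffs vs IV's, by Player 1's action — W: 0>-4, X: 6>1, Y: 4>1, Z: 7>6.
I gives a strictly higher payoff against every action of Player 1, so I strictly dominates IV.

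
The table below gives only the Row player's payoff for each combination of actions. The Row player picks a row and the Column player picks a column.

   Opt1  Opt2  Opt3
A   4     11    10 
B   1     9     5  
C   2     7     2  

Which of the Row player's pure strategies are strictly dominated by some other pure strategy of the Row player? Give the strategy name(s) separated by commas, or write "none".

Nothing dominates A: B at Opt1 (4>1); C at Opt1 (4>2).
B: dominated, since A does at least as well everywhere (Opt1: 4>1, Opt2: 11>9, Opt3: 10>5).
A strictly dominates C — Opt1: 4>2, Opt2: 11>7, Opt3: 10>2.

B, C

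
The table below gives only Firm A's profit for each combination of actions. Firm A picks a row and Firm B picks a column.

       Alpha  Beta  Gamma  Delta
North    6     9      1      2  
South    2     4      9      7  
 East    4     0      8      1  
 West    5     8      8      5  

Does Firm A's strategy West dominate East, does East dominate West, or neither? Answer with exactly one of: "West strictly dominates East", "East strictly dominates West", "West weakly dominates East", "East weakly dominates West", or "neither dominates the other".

West weakly dominates East

West's payoffs vs East's, by Firm B's action — Alpha: 5>4, Beta: 8>0, Gamma: 8=8, Delta: 5>1.
West is at least as good everywhere and strictly better somewhere (tied only at Gamma), so West weakly but not strictly dominates East.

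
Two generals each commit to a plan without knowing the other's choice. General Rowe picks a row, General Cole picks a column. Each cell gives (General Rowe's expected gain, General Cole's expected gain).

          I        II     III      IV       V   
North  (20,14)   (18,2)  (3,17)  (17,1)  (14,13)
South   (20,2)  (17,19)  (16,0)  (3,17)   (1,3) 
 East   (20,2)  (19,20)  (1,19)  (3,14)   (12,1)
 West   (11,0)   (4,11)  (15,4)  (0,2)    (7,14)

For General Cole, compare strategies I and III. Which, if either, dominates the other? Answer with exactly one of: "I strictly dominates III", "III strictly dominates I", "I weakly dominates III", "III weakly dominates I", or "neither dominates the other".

neither dominates the other

Compare I to III across every action of General Rowe: North: 14<17, South: 2>0, East: 2<19, West: 0<4.
I does better at South but worse at North, East, West; neither strategy dominates the other.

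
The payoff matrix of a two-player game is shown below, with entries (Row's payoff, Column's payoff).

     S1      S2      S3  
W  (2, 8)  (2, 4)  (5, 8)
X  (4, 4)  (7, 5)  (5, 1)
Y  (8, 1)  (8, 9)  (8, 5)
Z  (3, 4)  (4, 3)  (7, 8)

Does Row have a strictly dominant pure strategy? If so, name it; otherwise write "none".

Y

Y vs W: S1: 8>2, S2: 8>2, S3: 8>5.
Y vs X: S1: 8>4, S2: 8>7, S3: 8>5.
Y vs Z: S1: 8>3, S2: 8>4, S3: 8>7.
Y strictly beats every other strategy against every opponent action, so it is strictly dominant.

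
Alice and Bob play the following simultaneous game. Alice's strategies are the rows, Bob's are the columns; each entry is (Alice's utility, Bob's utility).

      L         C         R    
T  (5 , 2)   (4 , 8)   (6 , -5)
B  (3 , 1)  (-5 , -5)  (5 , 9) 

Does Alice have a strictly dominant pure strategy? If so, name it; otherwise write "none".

T

T vs B: L: 5>3, C: 4>-5, R: 6>5.
T strictly beats every other strategy against every opponent action, so it is strictly dominant.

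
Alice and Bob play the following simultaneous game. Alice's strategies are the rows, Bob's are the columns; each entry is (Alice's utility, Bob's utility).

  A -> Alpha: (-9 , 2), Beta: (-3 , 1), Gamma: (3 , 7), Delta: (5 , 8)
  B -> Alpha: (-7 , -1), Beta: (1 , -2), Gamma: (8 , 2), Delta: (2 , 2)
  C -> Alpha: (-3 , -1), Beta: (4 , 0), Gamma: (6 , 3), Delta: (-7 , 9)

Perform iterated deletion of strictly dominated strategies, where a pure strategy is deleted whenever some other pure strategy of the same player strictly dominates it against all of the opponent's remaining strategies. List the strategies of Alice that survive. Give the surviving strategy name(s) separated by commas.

A, B

For Bob, Gamma strictly dominates Alpha on the remaining rows (A: 7>2, B: 2>-1, C: 3>-1); eliminate Alpha.
For Bob, Gamma strictly dominates Beta on the remaining rows (A: 7>1, B: 2>-2, C: 3>0); eliminate Beta.
Alice's strategy C is strictly dominated by B (Gamma: 8>6, Delta: 2>-7) and is removed.
Among the remaining strategies, none is strictly dominated by another pure strategy of the same player, so the elimination stops.
Surviving strategies — Alice: {A, B}; Bob: {Gamma, Delta}.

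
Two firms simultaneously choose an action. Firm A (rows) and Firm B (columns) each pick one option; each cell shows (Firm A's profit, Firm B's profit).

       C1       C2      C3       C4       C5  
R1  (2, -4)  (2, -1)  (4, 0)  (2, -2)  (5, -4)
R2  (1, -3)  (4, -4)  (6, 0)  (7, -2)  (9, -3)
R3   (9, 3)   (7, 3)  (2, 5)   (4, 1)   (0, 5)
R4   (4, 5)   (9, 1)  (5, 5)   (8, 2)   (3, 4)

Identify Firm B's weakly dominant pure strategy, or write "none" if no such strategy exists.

C3 vs C1: R1: 0>-4, R2: 0>-3, R3: 5>3, R4: 5=5.
C3 vs C2: R1: 0>-1, R2: 0>-4, R3: 5>3, R4: 5>1.
C3 vs C4: R1: 0>-2, R2: 0>-2, R3: 5>1, R4: 5>2.
C3 vs C5: R1: 0>-4, R2: 0>-3, R3: 5=5, R4: 5>4.
C3 is at least as good as every other strategy against every opponent action, so it is weakly dominant.

C3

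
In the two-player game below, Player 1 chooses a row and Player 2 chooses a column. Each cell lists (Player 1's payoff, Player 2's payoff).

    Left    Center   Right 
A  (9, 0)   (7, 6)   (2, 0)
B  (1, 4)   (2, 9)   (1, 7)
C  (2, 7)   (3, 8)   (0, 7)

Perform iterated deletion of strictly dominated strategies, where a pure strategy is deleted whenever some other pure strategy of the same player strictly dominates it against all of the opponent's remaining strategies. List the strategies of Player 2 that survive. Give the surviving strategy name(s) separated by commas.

Center

Player 1's strategy B is strictly dominated by A (Left: 9>1, Center: 7>2, Right: 2>1) and is removed.
Player 1's strategy C is strictly dominated by A (Left: 9>2, Center: 7>3, Right: 2>0) and is removed.
Player 2's strategy Left is strictly dominated by Center (A: 6>0) and is removed.
For Player 2, Center strictly dominates Right on the remaining rows (A: 6>0); eliminate Right.
Among the remaining strategies, none is strictly dominated by another pure strategy of the same player, so the elimination stops.
Surviving strategies — Player 1: {A}; Player 2: {Center}.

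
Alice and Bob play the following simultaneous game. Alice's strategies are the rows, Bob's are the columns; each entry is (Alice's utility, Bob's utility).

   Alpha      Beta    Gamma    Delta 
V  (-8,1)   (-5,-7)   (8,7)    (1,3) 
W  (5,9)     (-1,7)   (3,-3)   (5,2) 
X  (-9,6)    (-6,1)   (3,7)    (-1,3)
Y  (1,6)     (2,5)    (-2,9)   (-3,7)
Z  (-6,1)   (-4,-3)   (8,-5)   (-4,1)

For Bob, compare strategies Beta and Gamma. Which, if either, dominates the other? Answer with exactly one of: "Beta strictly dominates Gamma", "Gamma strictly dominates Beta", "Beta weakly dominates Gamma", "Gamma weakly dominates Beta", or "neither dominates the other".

Compare Beta to Gamma across each choice by Alice: V: -7<7, W: 7>-3, X: 1<7, Y: 5<9, Z: -3>-5.
Beta does better at W, Z but worse at V, X, Y; neither strategy dominates the other.

neither dominates the other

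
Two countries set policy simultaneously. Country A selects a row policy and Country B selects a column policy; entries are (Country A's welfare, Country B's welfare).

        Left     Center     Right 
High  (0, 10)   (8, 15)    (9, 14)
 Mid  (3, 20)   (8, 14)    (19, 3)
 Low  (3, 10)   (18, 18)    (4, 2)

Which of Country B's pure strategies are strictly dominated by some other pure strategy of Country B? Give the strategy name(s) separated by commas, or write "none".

Right

Left is not dominated — it holds its own against Center at Mid (20>14); Right at Mid (20>3).
Center: no other strategy beats it everywhere (Left at High (15>10); Right at High (15>14)).
Center strictly dominates Right — High: 15>14, Mid: 14>3, Low: 18>2.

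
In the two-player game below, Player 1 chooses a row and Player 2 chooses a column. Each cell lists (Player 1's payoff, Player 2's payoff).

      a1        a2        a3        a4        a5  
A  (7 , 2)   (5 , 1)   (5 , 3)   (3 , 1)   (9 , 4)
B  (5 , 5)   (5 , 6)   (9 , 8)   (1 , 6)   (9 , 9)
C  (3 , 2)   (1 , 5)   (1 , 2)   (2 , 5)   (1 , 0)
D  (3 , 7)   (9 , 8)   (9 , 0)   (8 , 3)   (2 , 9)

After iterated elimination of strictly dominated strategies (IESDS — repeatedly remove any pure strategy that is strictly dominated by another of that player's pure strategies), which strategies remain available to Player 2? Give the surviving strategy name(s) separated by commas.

a5

Row C is eliminated: A beats it against every remaining column (a1: 7>3, a2: 5>1, a3: 5>1, a4: 3>2, a5: 9>1).
Player 2's strategy a1 is strictly dominated by a5 (A: 4>2, B: 9>5, D: 9>7) and is removed.
Player 2's strategy a2 is strictly dominated by a5 (A: 4>1, B: 9>6, D: 9>8) and is removed.
Column a3 is eliminated: a5 beats it against every remaining row (A: 4>3, B: 9>8, D: 9>0).
Player 2's strategy a4 is strictly dominated by a5 (A: 4>1, B: 9>6, D: 9>3) and is removed.
For Player 1, A strictly dominates D on the remaining columns (a5: 9>2); eliminate D.
Among the remaining strategies, none is strictly dominated by another pure strategy of the same player, so the elimination stops.
Surviving strategies — Player 1: {A, B}; Player 2: {a5}.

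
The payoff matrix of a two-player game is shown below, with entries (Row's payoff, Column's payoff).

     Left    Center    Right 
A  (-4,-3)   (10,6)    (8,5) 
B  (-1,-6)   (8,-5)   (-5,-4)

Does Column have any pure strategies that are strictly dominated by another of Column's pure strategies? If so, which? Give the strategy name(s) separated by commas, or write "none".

Left

Left: dominated, since Center does at least as well everywhere (A: 6>-3, B: -5>-6).
Nothing dominates Center: Left at A (6>-3); Right at A (6>5).
Right is not dominated — it holds its own against Left at A (5>-3); Center at B (-4>-5).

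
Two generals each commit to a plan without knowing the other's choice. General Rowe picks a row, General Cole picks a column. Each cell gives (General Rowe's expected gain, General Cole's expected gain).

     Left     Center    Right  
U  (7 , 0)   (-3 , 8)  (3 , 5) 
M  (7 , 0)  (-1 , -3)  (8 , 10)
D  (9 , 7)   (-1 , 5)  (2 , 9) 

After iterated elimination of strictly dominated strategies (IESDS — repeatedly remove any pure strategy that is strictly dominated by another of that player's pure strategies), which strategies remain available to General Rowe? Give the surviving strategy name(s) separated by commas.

M

General Cole's strategy Left is strictly dominated by Right (U: 5>0, M: 10>0, D: 9>7) and is removed.
General Rowe's strategy U is strictly dominated by M (Center: -1>-3, Right: 8>3) and is removed.
Column Center is eliminated: Right beats it against every remaining row (M: 10>-3, D: 9>5).
General Rowe's strategy D is strictly dominated by M (Right: 8>2) and is removed.
Among the remaining strategies, none is strictly dominated by another pure strategy of the same player, so the elimination stops.
Surviving strategies — General Rowe: {M}; General Cole: {Right}.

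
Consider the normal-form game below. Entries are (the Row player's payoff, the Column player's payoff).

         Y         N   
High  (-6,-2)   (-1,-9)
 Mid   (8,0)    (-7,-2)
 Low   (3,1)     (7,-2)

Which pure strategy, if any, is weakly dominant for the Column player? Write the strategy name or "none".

Y vs N: High: -2>-9, Mid: 0>-2, Low: 1>-2.
Y is at least as good as every other strategy against every opponent action, so it is weakly dominant.

Y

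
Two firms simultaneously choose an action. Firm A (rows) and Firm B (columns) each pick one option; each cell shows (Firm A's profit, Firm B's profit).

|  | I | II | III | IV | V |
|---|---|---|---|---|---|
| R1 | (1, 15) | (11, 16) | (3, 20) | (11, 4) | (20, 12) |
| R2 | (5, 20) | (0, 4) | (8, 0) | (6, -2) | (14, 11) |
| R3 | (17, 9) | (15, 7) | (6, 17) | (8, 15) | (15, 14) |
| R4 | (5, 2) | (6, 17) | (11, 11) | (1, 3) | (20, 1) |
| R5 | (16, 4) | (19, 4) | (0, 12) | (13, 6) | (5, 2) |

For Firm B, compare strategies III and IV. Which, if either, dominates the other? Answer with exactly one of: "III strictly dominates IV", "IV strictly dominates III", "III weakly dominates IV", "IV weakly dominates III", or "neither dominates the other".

III strictly dominates IV

III's payoffs vs IV's, by Firm A's action — R1: 20>4, R2: 0>-2, R3: 17>15, R4: 11>3, R5: 12>6.
Every comparison favours III, so III strictly dominates IV.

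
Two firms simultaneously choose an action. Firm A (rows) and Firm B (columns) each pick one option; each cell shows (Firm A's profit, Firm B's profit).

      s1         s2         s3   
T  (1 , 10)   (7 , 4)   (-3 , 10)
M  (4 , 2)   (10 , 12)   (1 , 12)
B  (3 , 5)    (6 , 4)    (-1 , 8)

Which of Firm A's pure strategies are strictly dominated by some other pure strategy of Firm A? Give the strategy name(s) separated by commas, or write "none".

T: dominated, since M does at least as well everywhere (s1: 4>1, s2: 10>7, s3: 1>-3).
Nothing dominates M: T at s1 (4>1); B at s1 (4>3).
B: dominated, since M does at least as well everywhere (s1: 4>3, s2: 10>6, s3: 1>-1).

T, B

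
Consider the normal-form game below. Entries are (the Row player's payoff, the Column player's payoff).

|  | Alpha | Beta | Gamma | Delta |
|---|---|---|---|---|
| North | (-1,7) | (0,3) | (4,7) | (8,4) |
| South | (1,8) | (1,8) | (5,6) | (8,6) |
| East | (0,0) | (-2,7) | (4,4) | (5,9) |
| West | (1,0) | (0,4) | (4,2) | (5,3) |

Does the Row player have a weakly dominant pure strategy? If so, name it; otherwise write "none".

South vs North: Alpha: 1>-1, Beta: 1>0, Gamma: 5>4, Delta: 8=8.
South vs East: Alpha: 1>0, Beta: 1>-2, Gamma: 5>4, Delta: 8>5.
South vs West: Alpha: 1=1, Beta: 1>0, Gamma: 5>4, Delta: 8>5.
South is at least as good as every other strategy against every opponent action, so it is weakly dominant.

South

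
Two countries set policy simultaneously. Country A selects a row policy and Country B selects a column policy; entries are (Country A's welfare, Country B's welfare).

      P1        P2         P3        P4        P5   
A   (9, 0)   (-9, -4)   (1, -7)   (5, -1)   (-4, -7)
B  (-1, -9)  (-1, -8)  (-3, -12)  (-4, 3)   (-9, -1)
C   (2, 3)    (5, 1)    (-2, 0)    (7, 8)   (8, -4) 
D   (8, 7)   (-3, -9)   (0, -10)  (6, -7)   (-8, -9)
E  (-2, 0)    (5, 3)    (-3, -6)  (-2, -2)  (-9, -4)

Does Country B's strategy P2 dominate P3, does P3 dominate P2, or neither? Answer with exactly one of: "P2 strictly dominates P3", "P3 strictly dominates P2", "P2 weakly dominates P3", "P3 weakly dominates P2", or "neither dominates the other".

P2's payoffs vs P3's, by Country A's action — A: -4>-7, B: -8>-12, C: 1>0, D: -9>-10, E: 3>-6.
Every comparison favours P2, so P2 strictly dominates P3.

P2 strictly dominates P3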